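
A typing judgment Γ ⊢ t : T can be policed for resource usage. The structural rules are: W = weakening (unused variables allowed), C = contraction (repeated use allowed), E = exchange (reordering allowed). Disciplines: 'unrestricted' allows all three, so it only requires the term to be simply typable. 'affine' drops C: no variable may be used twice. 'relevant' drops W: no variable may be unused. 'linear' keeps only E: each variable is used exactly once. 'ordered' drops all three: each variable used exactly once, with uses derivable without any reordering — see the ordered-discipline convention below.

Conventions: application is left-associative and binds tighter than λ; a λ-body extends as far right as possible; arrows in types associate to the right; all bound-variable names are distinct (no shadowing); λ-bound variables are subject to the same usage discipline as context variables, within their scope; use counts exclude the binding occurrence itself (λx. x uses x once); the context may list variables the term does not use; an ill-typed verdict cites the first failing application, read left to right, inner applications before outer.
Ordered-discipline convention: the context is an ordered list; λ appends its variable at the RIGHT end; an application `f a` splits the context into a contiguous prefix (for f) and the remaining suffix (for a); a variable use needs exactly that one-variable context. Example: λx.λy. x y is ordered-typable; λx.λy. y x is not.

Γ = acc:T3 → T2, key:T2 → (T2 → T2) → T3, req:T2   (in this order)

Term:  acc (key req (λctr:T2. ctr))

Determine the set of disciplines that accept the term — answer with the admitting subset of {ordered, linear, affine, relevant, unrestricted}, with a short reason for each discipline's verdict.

admitted by: ordered, linear, affine, relevant, unrestricted
use counts: acc ×1, key ×1, req ×1, ctr (λ-bound) ×1
left-to-right use order: acc, key, req, ctr
typing: well-typed at T2
ordered: ✓ — single-use (acc, key, req, ctr), ordered derivation ok
linear: ✓ — acc, key, req, ctr: one use apiece
affine: ✓ — no duplicate uses among acc, key, req, ctr
relevant: ✓ — acc, key, req, ctr: all used, weakening unneeded
unrestricted: ✓ — simply typable at T2; W, C, E all held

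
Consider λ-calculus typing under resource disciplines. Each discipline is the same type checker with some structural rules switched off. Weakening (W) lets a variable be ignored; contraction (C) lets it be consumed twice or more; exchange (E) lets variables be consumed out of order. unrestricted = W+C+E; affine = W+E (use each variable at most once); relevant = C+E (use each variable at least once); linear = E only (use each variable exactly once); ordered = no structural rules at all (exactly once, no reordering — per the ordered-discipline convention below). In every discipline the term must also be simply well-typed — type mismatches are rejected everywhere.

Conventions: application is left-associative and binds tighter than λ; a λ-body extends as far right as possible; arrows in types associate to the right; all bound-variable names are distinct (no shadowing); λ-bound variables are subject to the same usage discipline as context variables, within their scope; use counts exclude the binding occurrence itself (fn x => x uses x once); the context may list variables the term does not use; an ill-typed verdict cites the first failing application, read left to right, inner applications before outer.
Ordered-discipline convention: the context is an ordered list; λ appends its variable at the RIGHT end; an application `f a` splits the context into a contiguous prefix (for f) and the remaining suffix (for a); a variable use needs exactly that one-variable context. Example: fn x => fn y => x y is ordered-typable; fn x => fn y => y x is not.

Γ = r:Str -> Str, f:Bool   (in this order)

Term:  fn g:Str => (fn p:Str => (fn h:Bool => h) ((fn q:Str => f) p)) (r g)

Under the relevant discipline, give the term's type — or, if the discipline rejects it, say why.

not well-typed under relevant — q left unused
usage: r ×1; f ×1; g (λ-bound) ×1; p (λ-bound) ×1; h (λ-bound) ×1; q (λ-bound) ×0
left-to-right use order: h, f, p, r, g
typing: well-typed at Str -> Bool
across the five disciplines: ordered ✗ · linear ✗ · affine ✓ · relevant ✗ · unrestricted ✓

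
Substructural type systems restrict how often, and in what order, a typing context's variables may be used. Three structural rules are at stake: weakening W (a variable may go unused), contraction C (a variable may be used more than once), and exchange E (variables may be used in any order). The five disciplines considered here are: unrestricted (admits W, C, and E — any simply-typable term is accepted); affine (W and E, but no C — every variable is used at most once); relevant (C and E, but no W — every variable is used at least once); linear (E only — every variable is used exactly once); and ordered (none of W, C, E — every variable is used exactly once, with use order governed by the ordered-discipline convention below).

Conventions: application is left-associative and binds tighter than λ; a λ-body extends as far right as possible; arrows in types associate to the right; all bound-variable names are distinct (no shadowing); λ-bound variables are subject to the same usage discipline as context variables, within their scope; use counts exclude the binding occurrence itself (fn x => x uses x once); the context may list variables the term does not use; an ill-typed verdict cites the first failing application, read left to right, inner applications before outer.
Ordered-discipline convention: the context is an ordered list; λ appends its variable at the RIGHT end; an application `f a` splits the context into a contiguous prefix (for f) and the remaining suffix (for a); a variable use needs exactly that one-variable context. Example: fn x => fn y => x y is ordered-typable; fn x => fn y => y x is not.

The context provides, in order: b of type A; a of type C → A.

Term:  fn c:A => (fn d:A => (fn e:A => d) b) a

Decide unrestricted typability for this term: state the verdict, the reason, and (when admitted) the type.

no — the type mismatch rejects it
counts: b ×1; a ×1; c (λ-bound) ×0; d (λ-bound) ×1; e (λ-bound) ×0
uses in reading order: d, b, a
typing: ill-typed: an application expects A but receives C → A
across the five disciplines: ordered ✗; linear ✗; affine ✗; relevant ✗; unrestricted ✗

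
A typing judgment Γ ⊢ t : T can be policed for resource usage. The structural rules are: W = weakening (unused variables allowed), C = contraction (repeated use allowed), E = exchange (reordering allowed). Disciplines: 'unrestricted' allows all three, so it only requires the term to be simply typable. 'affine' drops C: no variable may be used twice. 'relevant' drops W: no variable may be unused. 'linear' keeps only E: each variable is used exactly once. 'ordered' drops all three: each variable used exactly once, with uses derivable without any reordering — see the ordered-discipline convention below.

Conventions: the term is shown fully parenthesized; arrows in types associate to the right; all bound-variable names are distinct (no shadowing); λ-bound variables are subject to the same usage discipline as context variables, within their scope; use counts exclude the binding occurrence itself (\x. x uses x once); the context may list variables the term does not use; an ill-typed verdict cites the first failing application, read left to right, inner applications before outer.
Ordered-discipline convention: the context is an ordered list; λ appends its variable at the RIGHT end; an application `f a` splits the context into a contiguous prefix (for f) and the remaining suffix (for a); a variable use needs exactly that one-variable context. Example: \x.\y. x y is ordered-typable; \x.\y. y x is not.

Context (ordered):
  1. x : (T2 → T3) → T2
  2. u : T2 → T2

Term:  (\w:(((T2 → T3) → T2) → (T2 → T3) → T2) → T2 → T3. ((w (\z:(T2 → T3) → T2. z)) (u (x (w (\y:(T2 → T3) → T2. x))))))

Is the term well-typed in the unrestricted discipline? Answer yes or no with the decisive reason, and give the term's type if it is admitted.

yes — simply typable at ((((T2 → T3) → T2) → (T2 → T3) → T2) → T2 → T3) → T3; W, C, E all held; term : ((((T2 → T3) → T2) → (T2 → T3) → T2) → T2 → T3) → T3
counts: x: 2×; u: 1×; w [bound]: 2×; z [bound]: 1×; y [bound]: 0×
uses in reading order: w, z, u, x, w, x
typing: well-typed at ((((T2 → T3) → T2) → (T2 → T3) → T2) → T2 → T3) → T3
summary: ordered ✗; linear ✗; affine ✗; relevant ✗; unrestricted ✓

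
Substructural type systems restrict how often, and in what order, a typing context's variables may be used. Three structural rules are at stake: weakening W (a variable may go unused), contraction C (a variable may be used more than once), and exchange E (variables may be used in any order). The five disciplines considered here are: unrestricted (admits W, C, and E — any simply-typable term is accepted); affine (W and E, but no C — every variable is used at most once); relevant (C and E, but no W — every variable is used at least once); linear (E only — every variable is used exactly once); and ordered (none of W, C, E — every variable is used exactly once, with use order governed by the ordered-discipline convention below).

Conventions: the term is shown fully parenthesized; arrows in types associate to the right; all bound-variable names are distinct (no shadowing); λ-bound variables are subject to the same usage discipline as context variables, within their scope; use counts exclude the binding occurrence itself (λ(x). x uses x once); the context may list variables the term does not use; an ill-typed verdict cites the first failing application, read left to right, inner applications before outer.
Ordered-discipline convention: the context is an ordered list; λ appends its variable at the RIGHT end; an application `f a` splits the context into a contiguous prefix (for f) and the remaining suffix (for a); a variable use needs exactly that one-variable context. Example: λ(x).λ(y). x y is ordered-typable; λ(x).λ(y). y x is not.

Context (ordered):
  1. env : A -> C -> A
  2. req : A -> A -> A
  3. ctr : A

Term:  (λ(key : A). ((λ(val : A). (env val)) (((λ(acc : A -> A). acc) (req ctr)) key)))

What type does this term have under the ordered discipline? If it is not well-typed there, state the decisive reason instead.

term : A -> C -> A
counts: env: 1, req: 1, ctr: 1, key [bound]: 1, val [bound]: 1, acc [bound]: 1
left-to-right use order: env, val, acc, req, ctr, key
typing: ✓ — A -> C -> A
all disciplines: ordered ✓ | linear ✓ | affine ✓ | relevant ✓ | unrestricted ✓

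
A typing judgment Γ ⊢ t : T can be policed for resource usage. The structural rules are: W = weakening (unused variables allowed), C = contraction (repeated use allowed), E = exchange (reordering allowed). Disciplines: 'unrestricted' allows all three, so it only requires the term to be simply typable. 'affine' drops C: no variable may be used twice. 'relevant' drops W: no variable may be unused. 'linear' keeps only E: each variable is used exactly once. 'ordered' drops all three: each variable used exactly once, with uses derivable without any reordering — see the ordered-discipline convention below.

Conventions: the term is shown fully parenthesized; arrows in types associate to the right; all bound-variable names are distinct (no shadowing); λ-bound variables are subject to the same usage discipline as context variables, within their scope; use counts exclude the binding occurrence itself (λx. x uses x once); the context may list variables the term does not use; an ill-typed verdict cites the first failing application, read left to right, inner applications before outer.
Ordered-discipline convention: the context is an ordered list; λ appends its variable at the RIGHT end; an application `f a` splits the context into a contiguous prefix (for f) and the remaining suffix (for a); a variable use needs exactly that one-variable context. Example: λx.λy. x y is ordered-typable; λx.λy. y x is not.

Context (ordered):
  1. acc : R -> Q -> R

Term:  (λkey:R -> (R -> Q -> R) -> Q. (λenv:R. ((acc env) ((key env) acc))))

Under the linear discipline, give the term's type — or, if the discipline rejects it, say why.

not well-typed under linear — acc ×2, env ×2 used more than once (contraction)
use counts: acc: 2×; key (λ-bound): 1×; env (λ-bound): 2×
left-to-right use order: acc, env, key, env, acc
typing: ✓ — (R -> (R -> Q -> R) -> Q) -> R -> R
across the five disciplines: ordered ✗, linear ✗, affine ✗, relevant ✓, unrestricted ✓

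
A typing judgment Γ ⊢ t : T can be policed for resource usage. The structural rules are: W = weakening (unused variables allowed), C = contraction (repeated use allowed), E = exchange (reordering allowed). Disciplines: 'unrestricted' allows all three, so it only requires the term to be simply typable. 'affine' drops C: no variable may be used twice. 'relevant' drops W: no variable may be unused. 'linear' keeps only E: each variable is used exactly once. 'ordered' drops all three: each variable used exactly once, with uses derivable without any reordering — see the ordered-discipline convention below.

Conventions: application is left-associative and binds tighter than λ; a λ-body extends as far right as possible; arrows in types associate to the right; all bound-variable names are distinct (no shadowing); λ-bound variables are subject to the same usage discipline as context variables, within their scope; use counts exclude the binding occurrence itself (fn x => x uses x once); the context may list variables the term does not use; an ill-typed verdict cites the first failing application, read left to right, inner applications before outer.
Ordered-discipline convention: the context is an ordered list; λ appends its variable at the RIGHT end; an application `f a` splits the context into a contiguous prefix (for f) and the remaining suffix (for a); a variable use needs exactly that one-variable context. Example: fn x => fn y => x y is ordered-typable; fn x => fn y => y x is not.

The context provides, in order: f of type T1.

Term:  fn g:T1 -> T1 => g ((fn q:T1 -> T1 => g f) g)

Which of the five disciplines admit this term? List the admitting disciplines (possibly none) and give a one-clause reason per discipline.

accepted by: unrestricted
variable uses: f: 1; g [bound]: 3; q [bound]: 0
use order (left to right): g, g, f, g
typing: ✓ — (T1 -> T1) -> T1
ordered: ✗ — repeated use of g ×3; q never used (weakening)
linear: ✗ — repeated use of g ×3; q never used (weakening)
affine: ✗ — repeated use of g ×3
relevant: ✗ — q never used (weakening)
unrestricted: ✓ — simply typable at (T1 -> T1) -> T1; W, C, E all held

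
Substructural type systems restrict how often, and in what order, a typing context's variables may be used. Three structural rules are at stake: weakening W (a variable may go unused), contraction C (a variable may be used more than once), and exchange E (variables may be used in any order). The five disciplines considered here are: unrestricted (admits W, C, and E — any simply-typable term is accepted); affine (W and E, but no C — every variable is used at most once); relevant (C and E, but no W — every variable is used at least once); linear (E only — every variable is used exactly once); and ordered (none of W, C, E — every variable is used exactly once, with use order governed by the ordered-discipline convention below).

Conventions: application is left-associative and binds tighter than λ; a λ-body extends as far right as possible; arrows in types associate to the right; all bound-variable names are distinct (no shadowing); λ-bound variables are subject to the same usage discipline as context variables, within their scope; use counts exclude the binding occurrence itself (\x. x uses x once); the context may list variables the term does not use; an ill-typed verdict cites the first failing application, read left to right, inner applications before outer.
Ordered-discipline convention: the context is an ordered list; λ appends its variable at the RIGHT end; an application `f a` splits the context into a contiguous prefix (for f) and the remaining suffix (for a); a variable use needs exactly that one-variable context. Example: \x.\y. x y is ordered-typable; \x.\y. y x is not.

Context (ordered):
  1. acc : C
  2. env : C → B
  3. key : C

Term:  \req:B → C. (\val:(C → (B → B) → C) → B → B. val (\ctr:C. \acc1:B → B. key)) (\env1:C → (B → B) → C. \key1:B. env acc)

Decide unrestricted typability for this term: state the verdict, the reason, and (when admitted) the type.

yes — type-checks ((B → C) → B → B) and nothing is barred; term : (B → C) → B → B
variable uses: acc: 1×; env: 1×; key: 1×; req (bound): 0×; val (bound): 1×; ctr (bound): 0×; acc1 (bound): 0×; env1 (bound): 0×; key1 (bound): 0×
use order (left to right): val, key, env, acc
typing: ✓ — (B → C) → B → B
summary: ordered ✗ | linear ✗ | affine ✓ | relevant ✗ | unrestricted ✓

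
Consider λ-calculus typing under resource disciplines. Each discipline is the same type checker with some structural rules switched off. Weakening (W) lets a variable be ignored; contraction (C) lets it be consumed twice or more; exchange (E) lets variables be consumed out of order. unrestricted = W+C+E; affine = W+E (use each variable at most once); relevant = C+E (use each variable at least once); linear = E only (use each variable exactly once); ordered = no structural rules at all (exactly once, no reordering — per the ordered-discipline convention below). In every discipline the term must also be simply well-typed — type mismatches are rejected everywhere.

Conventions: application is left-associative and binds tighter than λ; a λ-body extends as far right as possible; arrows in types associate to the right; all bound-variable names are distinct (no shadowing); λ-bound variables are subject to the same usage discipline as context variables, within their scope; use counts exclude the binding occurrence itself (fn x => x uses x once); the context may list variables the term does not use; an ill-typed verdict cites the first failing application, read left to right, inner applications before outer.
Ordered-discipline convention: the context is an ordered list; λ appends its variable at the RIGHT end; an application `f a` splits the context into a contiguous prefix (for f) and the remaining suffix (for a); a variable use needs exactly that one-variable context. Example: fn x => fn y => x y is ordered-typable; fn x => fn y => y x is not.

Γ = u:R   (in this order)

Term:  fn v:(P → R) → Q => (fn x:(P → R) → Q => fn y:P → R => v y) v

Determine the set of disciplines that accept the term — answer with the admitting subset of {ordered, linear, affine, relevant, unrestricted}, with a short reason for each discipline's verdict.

admitted in: unrestricted
counts: u=0; v (λ-bound)=2; x (λ-bound)=0; y (λ-bound)=1
use order (left to right): v, y, v
typing: well-typed — term : ((P → R) → Q) → (P → R) → Q
ordered: ✗ — v ×2 used more than once (contraction); u, x never used (weakening)
linear: ✗ — v ×2 used more than once (contraction); u, x never used (weakening)
affine: ✗ — v ×2 used more than once (contraction)
relevant: ✗ — u, x never used (weakening)
unrestricted: ✓ — type-checks (((P → R) → Q) → (P → R) → Q) and nothing is barred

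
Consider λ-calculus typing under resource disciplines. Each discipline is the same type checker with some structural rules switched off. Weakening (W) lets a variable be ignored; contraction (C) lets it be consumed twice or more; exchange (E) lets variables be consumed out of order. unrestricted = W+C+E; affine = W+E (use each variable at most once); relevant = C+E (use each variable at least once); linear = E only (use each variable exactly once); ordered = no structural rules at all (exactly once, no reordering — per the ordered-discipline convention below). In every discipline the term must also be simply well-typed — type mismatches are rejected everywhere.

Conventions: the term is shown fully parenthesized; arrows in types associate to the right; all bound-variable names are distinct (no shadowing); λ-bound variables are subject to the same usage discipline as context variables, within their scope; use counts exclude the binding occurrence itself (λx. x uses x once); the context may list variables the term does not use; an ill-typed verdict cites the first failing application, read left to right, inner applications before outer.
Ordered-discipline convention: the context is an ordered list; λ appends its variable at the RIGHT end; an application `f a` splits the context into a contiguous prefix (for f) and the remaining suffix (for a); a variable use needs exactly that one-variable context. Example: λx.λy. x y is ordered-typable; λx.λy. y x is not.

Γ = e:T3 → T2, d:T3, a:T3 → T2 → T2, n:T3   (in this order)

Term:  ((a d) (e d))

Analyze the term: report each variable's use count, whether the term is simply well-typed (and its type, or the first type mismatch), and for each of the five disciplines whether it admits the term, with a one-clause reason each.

variable uses: e: 1, d: 2, a: 1, n: 0
uses in reading order: a, d, e, d
typing: well-typed at T2
ordered ✗ (uses contraction: d ×2; n left unused)
linear ✗ (uses contraction: d ×2; n left unused)
affine ✗ (uses contraction: d ×2)
relevant ✗ (n left unused)
unrestricted ✓ (simply typable at T2; W, C, E all held)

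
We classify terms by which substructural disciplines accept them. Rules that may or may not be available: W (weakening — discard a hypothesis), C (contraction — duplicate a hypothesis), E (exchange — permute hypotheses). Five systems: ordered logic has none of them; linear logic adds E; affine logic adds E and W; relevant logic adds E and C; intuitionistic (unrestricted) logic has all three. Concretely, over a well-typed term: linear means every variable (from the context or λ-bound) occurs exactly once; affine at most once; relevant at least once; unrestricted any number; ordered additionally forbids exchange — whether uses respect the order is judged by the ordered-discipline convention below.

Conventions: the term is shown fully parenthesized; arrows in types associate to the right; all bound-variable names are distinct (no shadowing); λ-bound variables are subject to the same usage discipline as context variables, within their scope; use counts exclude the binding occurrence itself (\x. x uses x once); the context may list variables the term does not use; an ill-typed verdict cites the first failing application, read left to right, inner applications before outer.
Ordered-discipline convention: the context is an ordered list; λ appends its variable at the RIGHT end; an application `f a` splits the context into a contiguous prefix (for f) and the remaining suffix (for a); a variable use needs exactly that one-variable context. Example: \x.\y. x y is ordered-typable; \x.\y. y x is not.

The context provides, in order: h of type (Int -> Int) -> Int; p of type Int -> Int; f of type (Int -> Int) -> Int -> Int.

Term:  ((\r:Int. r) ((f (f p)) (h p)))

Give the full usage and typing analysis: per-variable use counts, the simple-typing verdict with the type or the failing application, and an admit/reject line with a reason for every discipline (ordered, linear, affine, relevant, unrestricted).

usage: h=1, p=2, f=2, r [bound]=1
order of uses: r, f, f, p, h, p
typing: well-typed — term : Int
ordered: ✗ — uses contraction: p ×2, f ×2
linear: ✗ — uses contraction: p ×2, f ×2
affine: ✗ — uses contraction: p ×2, f ×2
relevant: ✓ — every one of h, p, f, r appears
unrestricted: ✓ — well-typed at Int; no restrictions here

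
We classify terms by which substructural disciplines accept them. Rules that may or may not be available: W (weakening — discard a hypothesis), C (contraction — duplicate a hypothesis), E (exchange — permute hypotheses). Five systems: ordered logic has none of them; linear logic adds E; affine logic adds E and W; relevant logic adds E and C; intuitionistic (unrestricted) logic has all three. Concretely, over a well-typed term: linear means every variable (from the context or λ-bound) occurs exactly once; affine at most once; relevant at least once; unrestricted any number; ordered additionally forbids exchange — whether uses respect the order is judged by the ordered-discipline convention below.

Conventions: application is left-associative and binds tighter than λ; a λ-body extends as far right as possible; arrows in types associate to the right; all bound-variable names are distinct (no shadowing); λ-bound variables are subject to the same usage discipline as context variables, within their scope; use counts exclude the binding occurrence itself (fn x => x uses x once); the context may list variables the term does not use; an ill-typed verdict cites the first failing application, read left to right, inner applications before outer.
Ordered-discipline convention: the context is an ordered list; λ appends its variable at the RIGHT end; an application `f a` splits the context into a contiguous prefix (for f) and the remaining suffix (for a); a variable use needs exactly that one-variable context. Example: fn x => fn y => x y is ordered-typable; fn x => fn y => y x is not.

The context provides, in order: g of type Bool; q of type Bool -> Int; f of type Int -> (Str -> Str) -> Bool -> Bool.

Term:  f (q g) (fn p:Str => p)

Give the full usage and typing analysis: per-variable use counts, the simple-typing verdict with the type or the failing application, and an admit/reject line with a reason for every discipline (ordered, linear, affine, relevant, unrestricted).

variable uses: g: 1×; q: 1×; f: 1×; p (bound): 1×
uses in reading order: f, q, g, p
typing: well-typed at Bool -> Bool
ordered: ✗ — no ordered split (uses run f, q, g, p)
linear: ✓ — exactly-once usage across g, q, f, p
affine: ✓ — g, q, f, p: no repeats, contraction unneeded
relevant: ✓ — g, q, f, p: all used, weakening unneeded
unrestricted: ✓ — typability at Bool -> Bool is all that's needed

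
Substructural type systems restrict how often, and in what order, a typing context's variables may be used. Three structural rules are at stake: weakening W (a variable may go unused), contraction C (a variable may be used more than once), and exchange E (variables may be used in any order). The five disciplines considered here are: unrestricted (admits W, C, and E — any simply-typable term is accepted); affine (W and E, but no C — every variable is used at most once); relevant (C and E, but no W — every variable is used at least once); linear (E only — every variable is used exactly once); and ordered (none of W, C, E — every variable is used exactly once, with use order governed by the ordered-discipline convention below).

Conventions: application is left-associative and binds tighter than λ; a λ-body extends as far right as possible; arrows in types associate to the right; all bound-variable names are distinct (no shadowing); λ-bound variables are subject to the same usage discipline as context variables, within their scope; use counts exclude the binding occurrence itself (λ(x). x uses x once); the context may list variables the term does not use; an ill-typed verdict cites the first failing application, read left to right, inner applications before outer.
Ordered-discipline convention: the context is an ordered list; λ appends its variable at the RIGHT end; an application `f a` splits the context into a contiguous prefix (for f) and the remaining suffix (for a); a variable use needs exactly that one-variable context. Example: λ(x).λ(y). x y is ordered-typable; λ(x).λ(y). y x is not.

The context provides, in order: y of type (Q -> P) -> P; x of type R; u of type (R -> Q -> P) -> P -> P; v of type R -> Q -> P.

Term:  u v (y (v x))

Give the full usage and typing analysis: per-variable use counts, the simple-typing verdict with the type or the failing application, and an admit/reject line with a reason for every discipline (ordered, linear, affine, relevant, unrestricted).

variable uses: y: 1, x: 1, u: 1, v: 2
order of uses: u, v, y, v, x
typing: well-typed at P
ordered: ✗ — v ×2 used more than once (contraction)
linear: ✗ — v ×2 used more than once (contraction)
affine: ✗ — v ×2 used more than once (contraction)
relevant: ✓ — y, x, u, v: all used, weakening unneeded
unrestricted: ✓ — typability at P is all that's needed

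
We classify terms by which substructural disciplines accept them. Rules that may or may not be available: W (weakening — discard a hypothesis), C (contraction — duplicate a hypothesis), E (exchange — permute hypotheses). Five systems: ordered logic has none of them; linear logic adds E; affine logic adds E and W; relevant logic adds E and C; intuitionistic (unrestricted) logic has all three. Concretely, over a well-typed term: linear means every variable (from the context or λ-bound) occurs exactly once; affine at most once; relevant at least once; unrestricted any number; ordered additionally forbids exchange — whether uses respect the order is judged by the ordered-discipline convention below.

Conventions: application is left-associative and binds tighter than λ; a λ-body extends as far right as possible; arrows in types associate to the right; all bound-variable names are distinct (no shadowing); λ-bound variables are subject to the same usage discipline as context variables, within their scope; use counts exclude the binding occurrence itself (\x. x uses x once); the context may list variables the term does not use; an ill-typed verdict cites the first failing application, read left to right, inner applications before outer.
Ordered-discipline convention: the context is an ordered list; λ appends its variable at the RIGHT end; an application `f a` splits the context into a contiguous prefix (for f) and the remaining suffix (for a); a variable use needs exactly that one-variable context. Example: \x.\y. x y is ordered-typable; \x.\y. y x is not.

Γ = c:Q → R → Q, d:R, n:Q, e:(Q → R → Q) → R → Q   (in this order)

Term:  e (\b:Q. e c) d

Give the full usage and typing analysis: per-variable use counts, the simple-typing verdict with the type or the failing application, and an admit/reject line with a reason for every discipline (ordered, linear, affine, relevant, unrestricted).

use counts: c: 1×; d: 1×; n: 0×; e: 2×; b (bound): 0×
use order (left to right): e, e, c, d
typing: ✓ — Q
ordered ✗ (uses contraction: e ×2; n, b left unused)
linear ✗ (uses contraction: e ×2; n, b left unused)
affine ✗ (uses contraction: e ×2)
relevant ✗ (n, b left unused)
unrestricted ✓ (well-typed at Q; no restrictions here)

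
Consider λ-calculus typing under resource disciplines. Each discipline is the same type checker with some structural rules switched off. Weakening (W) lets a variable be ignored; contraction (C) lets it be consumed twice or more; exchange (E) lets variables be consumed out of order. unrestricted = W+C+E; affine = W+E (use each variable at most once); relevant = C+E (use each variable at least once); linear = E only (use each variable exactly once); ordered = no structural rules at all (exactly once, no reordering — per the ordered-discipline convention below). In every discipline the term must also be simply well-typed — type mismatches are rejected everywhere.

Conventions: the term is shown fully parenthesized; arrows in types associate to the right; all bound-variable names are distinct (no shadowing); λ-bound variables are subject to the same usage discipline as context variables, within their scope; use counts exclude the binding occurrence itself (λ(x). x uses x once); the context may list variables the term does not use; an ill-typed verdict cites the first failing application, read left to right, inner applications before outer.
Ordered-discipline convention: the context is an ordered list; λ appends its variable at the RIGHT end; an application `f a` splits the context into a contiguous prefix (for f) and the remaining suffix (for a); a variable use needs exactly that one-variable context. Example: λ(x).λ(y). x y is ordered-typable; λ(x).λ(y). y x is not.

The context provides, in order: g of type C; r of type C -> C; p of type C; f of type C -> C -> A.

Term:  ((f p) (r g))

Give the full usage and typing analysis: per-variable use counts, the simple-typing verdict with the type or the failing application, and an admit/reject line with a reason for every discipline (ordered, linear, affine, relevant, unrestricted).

variable uses: g ×1, r ×1, p ×1, f ×1
uses in reading order: f, p, r, g
typing: well-typed — term : A
ordered: ✗ — no contiguous prefix/suffix split fits f, p, r, g
linear: ✓ — single use per variable (g, r, p, f)
affine: ✓ — no duplicate uses among g, r, p, f
relevant: ✓ — g, r, p, f: all used, weakening unneeded
unrestricted: ✓ — simply typable at A; W, C, E all held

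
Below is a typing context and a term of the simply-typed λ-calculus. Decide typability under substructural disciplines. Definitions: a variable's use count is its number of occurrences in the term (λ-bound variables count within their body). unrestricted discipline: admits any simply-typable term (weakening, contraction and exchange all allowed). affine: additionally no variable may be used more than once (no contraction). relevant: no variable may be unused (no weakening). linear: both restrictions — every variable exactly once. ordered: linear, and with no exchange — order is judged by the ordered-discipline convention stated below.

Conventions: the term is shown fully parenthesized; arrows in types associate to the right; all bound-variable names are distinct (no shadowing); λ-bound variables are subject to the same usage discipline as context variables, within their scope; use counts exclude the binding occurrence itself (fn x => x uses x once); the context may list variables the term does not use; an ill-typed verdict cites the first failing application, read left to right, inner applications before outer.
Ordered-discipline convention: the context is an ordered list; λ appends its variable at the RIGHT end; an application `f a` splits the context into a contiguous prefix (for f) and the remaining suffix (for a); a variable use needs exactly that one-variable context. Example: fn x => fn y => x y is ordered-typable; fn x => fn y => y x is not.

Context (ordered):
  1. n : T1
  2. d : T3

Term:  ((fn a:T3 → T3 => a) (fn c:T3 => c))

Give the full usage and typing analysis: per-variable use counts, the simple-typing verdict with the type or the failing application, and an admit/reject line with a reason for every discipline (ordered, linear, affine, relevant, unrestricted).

use counts: n ×0, d ×0, a (λ-bound) ×1, c (λ-bound) ×1
left-to-right use order: a, c
typing: ✓ — T3 → T3
ordered ✗ (n, d never used (weakening))
linear ✗ (n, d never used (weakening))
affine ✓ (none of n, d, a, c used more than once)
relevant ✗ (n, d never used (weakening))
unrestricted ✓ (type-checks (T3 → T3) and nothing is barred)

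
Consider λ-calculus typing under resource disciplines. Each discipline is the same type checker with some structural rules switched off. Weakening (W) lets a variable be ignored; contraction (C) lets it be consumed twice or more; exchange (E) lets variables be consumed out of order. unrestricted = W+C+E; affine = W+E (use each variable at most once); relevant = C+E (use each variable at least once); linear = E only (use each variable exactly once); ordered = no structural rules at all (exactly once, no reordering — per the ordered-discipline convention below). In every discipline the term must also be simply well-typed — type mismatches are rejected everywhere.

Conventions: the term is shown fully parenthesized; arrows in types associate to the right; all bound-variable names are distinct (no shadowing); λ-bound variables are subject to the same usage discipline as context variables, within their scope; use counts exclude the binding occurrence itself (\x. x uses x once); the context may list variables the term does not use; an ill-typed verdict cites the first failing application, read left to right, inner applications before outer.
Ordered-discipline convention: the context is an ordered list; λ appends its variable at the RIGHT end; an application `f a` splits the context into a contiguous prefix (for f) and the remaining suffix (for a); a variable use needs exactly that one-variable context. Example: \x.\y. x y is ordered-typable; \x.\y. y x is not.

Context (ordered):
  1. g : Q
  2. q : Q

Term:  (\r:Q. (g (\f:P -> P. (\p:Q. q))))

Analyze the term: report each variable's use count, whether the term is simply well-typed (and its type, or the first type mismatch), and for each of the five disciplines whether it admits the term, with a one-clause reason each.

counts: g: 1; q: 1; r (λ-bound): 0; f (λ-bound): 0; p (λ-bound): 0
uses in reading order: g, q
typing: ill-typed: applying a non-function (Q)
ordered: ✗, fails simple typing
linear: ✗, a type mismatch blocks all five
affine: ✗, the type mismatch rejects it
relevant: ✗, not simply typable
unrestricted: ✗, fails simple typing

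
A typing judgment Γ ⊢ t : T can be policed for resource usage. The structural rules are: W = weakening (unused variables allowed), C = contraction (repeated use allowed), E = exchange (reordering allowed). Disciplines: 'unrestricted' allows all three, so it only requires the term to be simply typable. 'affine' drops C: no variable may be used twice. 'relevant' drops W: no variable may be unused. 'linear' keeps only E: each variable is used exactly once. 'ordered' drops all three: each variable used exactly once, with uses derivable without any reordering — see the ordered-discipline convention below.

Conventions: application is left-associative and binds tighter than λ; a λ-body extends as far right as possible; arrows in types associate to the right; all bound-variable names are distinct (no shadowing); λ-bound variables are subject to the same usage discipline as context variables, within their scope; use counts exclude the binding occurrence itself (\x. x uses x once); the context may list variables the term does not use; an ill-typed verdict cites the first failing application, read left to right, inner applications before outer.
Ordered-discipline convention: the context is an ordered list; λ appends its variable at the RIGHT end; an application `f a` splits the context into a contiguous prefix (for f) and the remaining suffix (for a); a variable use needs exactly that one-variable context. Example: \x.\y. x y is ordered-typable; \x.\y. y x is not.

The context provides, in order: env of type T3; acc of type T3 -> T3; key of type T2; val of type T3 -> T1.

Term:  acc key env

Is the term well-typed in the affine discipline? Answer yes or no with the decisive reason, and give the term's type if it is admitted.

no — fails simple typing
counts: env ×1; acc ×1; key ×1; val ×0
use order (left to right): acc, key, env
typing: ill-typed: an argument T2 mismatches the expected T3
across the five disciplines: ordered ✗, linear ✗, affine ✗, relevant ✗, unrestricted ✗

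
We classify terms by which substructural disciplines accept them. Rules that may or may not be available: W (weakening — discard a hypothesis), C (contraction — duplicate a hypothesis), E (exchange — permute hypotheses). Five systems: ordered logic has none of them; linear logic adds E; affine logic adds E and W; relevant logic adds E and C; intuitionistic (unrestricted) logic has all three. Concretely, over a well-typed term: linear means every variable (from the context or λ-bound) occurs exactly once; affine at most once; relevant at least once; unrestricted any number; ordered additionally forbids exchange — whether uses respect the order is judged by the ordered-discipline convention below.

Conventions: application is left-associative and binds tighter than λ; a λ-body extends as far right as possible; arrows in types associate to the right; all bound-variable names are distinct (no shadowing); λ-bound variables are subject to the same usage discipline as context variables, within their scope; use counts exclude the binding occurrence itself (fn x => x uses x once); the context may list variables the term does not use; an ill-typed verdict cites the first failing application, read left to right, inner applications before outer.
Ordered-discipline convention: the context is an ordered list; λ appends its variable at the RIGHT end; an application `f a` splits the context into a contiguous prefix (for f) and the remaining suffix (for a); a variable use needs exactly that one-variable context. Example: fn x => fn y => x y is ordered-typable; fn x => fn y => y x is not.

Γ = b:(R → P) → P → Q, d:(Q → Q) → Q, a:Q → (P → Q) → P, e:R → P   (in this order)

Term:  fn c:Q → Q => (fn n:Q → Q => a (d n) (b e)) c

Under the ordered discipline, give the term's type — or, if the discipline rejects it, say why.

not well-typed under ordered — no contiguous prefix/suffix split fits a, d, n, b, e, c
usage: b ×1; d ×1; a ×1; e ×1; c (bound) ×1; n (bound) ×1
order of uses: a, d, n, b, e, c
typing: ✓ — (Q → Q) → P
summary: ordered ✗ | linear ✓ | affine ✓ | relevant ✓ | unrestricted ✓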